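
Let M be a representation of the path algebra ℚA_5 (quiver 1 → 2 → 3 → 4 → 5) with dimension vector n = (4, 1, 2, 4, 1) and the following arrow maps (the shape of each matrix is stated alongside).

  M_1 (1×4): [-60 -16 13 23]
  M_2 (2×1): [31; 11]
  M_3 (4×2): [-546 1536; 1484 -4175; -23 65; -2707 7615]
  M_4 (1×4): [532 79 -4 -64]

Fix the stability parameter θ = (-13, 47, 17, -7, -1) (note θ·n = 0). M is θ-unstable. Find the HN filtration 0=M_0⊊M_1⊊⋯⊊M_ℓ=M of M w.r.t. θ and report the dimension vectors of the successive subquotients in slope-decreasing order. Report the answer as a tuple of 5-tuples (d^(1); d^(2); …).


Via rank(M_{q-1}∘⋯∘M_p): M ≅ I[1,1]^3, I[1,5], I[3,4], I[4,4]^2.
μ_θ-semistable layers: μ^(1)=14; μ^(2)=5; μ^(3)=-7; μ^(4)=-13

((0, 1, 1, 1, 1); (0, 0, 1, 1, 0); (0, 0, 0, 2, 0); (4, 0, 0, 0, 0))


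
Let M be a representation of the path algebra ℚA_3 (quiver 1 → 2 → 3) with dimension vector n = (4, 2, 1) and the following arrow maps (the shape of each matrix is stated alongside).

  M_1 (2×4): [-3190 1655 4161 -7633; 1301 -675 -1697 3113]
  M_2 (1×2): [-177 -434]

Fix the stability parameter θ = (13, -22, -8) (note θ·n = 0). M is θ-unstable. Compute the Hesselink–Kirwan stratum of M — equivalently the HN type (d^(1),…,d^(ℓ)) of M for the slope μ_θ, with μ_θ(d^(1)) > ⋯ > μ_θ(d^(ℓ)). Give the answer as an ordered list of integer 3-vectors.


Interval decomposition of M: I[1,1]^2, I[1,2], I[1,3].
HN type (ℓ=3): μ^(1)=13; μ^(2)=-9/2; μ^(3)=-17/3

((2, 0, 0); (1, 1, 0); (1, 1, 1))


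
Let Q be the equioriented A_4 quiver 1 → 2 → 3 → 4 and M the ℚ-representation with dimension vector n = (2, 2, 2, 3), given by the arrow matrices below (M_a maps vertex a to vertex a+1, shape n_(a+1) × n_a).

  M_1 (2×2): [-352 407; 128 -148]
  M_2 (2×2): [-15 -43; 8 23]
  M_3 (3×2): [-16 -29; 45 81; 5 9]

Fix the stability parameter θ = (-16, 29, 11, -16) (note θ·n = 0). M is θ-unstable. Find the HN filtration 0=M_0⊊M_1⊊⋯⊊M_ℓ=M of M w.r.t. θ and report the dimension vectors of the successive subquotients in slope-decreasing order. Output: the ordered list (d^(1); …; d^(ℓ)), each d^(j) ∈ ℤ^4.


Via rank(M_{q-1}∘⋯∘M_p): M ≅ I[1,1], I[1,4], I[2,4], I[4,4].
μ_θ-semistable layers: μ^(1)=8; μ^(2)=-16

((0, 2, 2, 2); (2, 0, 0, 1))


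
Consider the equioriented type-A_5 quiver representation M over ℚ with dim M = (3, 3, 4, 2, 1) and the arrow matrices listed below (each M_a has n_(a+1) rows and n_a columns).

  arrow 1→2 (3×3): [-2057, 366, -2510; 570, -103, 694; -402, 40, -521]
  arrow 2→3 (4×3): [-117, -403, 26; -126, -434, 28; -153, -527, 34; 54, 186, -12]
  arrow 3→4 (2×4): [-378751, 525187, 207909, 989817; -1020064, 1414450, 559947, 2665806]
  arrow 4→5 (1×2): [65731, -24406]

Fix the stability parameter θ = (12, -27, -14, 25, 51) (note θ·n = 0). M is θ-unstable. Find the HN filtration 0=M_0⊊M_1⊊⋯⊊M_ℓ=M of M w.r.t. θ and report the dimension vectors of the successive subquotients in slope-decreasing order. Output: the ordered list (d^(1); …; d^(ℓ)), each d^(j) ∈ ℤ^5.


Barcode: M ≅ I[1,2]^2, I[1,4], I[3,3]^2, I[3,5]. HN layers by μ_θ (5 steps, strictly decreasing):
  μ^(1)=51; μ^(2)=25; μ^(3)=-15/2; μ^(4)=-29/3; μ^(5)=-14

((0, 0, 0, 0, 1); (0, 0, 0, 2, 0); (2, 2, 0, 0, 0); (1, 1, 1, 0, 0); (0, 0, 3, 0, 0))


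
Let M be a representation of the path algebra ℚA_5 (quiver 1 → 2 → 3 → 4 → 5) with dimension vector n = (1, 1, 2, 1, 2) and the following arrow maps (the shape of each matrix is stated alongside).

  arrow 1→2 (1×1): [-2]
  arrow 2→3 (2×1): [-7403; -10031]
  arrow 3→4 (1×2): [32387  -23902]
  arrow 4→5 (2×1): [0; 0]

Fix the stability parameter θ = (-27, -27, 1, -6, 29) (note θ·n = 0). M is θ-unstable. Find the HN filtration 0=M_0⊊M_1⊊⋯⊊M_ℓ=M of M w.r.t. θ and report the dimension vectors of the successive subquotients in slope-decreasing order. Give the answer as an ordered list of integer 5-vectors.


Barcode: M ≅ I[1,4], I[3,3], I[5,5]^2. HN layers by μ_θ (4 steps, strictly decreasing):
  μ^(1)=29; μ^(2)=1; μ^(3)=-5/2; μ^(4)=-27

((0, 0, 0, 0, 2); (0, 0, 1, 0, 0); (0, 0, 1, 1, 0); (1, 1, 0, 0, 0))


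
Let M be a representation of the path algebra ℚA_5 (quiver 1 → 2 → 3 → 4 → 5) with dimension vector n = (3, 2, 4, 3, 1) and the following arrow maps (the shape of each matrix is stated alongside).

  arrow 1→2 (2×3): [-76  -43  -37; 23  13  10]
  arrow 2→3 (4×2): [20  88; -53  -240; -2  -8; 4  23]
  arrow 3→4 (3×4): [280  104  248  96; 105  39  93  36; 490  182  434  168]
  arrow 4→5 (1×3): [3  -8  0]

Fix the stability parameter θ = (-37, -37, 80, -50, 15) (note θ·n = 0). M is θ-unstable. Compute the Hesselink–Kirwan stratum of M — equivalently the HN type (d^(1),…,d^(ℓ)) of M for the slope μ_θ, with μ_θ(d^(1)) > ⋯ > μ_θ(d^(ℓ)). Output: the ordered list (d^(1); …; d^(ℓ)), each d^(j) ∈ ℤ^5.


Barcode: M ≅ I[1,1], I[1,3], I[1,4], I[3,3]^2, I[4,4], I[4,5]. HN layers by μ_θ (4 steps, strictly decreasing):
  μ^(1)=80; μ^(2)=15; μ^(3)=-37; μ^(4)=-50

((0, 0, 3, 0, 0); (0, 0, 1, 1, 1); (3, 2, 0, 0, 0); (0, 0, 0, 2, 0))


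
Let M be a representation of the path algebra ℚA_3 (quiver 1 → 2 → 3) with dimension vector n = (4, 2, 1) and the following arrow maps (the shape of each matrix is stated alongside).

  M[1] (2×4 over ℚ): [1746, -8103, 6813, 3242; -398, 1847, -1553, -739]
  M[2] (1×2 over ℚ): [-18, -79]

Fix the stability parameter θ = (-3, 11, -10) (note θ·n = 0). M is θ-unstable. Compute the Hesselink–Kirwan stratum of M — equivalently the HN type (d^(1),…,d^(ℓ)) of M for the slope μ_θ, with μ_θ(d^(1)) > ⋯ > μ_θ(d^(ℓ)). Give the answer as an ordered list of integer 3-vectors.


Interval decomposition of M: I[1,1]^2, I[1,2], I[1,3].
HN type (ℓ=3): μ^(1)=11; μ^(2)=1/2; μ^(3)=-3

((0, 1, 0); (0, 1, 1); (4, 0, 0))


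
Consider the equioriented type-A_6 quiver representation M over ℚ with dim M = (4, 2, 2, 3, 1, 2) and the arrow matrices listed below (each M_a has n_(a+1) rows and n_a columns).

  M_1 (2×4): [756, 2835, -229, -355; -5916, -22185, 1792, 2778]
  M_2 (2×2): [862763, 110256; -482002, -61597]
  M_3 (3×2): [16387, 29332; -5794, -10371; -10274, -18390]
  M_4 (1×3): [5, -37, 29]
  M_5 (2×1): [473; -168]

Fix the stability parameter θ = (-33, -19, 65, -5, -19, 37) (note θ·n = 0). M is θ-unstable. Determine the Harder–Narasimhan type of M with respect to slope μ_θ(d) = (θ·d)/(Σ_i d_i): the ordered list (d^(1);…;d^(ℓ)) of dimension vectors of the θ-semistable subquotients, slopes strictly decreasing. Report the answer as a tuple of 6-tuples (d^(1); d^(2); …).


Via rank(M_{q-1}∘⋯∘M_p): M ≅ I[1,1]^2, I[1,4], I[1,6], I[4,4], I[6,6].
μ_θ-semistable layers: μ^(1)=37; μ^(2)=30; μ^(3)=41/3; μ^(4)=-5; μ^(5)=-19; μ^(6)=-33

((0, 0, 0, 0, 0, 2); (0, 0, 1, 1, 0, 0); (0, 0, 1, 1, 1, 0); (0, 0, 0, 1, 0, 0); (0, 2, 0, 0, 0, 0); (4, 0, 0, 0, 0, 0))


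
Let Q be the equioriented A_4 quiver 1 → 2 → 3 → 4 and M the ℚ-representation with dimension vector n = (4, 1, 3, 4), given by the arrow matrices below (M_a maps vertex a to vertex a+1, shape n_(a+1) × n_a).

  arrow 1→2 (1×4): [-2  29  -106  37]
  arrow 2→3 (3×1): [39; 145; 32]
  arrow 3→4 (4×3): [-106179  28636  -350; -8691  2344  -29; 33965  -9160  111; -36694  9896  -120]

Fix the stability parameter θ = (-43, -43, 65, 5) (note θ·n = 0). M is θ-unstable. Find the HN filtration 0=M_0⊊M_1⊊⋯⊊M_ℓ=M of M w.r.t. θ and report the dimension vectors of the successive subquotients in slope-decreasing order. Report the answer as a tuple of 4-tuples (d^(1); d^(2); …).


Barcode: M ≅ I[1,1]^3, I[1,4], I[3,3], I[3,4], I[4,4]^2. HN layers by μ_θ (4 steps, strictly decreasing):
  μ^(1)=65; μ^(2)=35; μ^(3)=5; μ^(4)=-43

((0, 0, 1, 0); (0, 0, 2, 2); (0, 0, 0, 2); (4, 1, 0, 0))


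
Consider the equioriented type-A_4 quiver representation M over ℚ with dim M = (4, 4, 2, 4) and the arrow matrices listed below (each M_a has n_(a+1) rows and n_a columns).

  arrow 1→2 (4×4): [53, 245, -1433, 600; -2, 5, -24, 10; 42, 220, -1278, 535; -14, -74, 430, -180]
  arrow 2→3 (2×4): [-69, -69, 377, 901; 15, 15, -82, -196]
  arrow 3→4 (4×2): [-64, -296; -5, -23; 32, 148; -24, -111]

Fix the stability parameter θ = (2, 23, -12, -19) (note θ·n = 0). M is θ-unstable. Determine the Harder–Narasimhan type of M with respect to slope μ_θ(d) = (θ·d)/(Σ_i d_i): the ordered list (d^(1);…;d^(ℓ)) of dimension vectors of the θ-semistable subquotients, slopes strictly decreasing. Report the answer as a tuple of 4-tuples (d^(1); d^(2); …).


Via rank(M_{q-1}∘⋯∘M_p): M ≅ I[1,1], I[1,2], I[1,4]^2, I[2,2], I[4,4]^2.
μ_θ-semistable layers: μ^(1)=23; μ^(2)=2; μ^(3)=-3/2; μ^(4)=-19

((0, 2, 0, 0); (2, 0, 0, 0); (2, 2, 2, 2); (0, 0, 0, 2))


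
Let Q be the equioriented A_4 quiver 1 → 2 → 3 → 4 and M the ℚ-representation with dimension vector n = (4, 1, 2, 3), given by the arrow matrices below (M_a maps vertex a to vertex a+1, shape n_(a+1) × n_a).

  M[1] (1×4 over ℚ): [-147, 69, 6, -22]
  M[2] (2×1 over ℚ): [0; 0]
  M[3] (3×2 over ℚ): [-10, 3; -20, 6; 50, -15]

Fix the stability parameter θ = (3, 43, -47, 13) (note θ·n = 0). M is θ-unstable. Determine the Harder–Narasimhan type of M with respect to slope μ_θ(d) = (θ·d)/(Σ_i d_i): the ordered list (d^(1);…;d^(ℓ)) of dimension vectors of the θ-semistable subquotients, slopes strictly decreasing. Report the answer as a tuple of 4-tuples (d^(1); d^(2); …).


Via rank(M_{q-1}∘⋯∘M_p): M ≅ I[1,1]^3, I[1,2], I[3,3], I[3,4], I[4,4]^2.
μ_θ-semistable layers: μ^(1)=43; μ^(2)=13; μ^(3)=3; μ^(4)=-47

((0, 1, 0, 0); (0, 0, 0, 3); (4, 0, 0, 0); (0, 0, 2, 0))


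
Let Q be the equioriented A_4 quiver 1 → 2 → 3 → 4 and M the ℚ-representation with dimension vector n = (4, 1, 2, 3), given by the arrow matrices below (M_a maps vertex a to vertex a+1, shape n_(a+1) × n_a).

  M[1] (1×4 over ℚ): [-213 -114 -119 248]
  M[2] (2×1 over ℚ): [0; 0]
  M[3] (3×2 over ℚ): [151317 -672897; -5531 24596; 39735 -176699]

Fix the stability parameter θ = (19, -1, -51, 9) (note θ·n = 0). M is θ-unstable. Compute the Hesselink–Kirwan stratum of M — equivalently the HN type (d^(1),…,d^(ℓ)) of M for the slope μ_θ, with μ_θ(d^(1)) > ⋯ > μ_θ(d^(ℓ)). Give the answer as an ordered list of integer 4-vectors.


Via rank(M_{q-1}∘⋯∘M_p): M ≅ I[1,1]^3, I[1,2], I[3,4]^2, I[4,4].
μ_θ-semistable layers: μ^(1)=19; μ^(2)=9; μ^(3)=-51

((3, 0, 0, 0); (1, 1, 0, 3); (0, 0, 2, 0))


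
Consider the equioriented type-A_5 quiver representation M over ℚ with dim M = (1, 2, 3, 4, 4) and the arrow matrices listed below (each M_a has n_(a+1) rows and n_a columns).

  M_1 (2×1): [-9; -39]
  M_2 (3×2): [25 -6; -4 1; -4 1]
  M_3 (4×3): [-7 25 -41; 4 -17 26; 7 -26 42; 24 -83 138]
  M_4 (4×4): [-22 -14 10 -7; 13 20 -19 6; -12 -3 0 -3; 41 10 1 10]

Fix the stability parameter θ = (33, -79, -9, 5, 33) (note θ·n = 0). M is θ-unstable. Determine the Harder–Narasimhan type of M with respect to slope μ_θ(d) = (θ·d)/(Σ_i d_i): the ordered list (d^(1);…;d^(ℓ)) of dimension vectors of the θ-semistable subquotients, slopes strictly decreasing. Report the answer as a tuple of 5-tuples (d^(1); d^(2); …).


Interval decomposition of M: I[1,5], I[2,4], I[3,5], I[4,5], I[5,5].
HN type (ℓ=5): μ^(1)=33; μ^(2)=5; μ^(3)=-9; μ^(4)=-23; μ^(5)=-79

((0, 0, 0, 0, 4); (0, 0, 0, 4, 0); (0, 0, 3, 0, 0); (1, 1, 0, 0, 0); (0, 1, 0, 0, 0))


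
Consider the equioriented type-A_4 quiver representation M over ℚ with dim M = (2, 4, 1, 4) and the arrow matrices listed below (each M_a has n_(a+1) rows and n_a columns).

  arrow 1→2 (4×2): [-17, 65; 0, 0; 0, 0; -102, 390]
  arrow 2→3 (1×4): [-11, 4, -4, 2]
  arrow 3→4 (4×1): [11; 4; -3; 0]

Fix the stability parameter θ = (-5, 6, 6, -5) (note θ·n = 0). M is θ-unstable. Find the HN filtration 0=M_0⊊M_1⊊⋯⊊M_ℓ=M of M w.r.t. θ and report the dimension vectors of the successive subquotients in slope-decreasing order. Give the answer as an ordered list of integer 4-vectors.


Via rank(M_{q-1}∘⋯∘M_p): M ≅ I[1,1], I[1,4], I[2,2]^3, I[4,4]^3.
μ_θ-semistable layers: μ^(1)=6; μ^(2)=7/3; μ^(3)=-5

((0, 3, 0, 0); (0, 1, 1, 1); (2, 0, 0, 3))


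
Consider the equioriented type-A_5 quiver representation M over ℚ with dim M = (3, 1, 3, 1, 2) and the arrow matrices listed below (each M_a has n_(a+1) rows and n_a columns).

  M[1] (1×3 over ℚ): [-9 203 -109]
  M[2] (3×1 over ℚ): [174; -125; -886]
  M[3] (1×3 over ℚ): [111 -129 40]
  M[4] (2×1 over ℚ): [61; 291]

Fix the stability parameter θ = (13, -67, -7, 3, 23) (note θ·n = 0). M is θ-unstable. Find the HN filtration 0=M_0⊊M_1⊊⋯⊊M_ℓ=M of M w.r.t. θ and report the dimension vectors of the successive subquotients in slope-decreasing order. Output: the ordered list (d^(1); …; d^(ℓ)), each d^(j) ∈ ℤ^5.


Barcode: M ≅ I[1,1]^2, I[1,5], I[3,3]^2, I[5,5]. HN layers by μ_θ (5 steps, strictly decreasing):
  μ^(1)=23; μ^(2)=13; μ^(3)=3; μ^(4)=-7; μ^(5)=-27

((0, 0, 0, 0, 2); (2, 0, 0, 0, 0); (0, 0, 0, 1, 0); (0, 0, 3, 0, 0); (1, 1, 0, 0, 0))


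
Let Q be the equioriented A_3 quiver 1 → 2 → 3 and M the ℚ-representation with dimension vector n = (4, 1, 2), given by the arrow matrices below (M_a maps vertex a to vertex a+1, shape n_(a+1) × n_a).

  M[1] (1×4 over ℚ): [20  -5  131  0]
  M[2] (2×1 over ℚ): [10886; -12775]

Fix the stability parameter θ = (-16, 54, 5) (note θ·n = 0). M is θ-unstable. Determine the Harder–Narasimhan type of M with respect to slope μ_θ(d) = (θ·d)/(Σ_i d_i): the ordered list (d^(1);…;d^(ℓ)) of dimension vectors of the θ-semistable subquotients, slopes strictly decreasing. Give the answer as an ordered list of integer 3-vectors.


Via rank(M_{q-1}∘⋯∘M_p): M ≅ I[1,1]^3, I[1,3], I[3,3].
μ_θ-semistable layers: μ^(1)=59/2; μ^(2)=5; μ^(3)=-16

((0, 1, 1); (0, 0, 1); (4, 0, 0))


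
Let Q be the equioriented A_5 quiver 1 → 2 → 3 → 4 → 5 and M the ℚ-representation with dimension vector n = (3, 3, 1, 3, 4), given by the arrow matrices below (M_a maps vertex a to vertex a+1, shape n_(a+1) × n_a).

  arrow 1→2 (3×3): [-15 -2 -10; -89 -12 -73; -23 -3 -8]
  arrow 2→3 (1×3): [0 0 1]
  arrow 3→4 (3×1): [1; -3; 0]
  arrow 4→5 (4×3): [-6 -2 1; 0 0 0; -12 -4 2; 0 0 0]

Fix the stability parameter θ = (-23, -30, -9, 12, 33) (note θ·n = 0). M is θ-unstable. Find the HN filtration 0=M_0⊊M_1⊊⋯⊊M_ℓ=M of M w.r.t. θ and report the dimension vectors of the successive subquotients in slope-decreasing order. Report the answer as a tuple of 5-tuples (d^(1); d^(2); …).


Interval decomposition of M: I[1,2]^2, I[1,4], I[4,4], I[4,5], I[5,5]^3.
HN type (ℓ=4): μ^(1)=33; μ^(2)=12; μ^(3)=-9; μ^(4)=-53/2

((0, 0, 0, 0, 4); (0, 0, 0, 3, 0); (0, 0, 1, 0, 0); (3, 3, 0, 0, 0))


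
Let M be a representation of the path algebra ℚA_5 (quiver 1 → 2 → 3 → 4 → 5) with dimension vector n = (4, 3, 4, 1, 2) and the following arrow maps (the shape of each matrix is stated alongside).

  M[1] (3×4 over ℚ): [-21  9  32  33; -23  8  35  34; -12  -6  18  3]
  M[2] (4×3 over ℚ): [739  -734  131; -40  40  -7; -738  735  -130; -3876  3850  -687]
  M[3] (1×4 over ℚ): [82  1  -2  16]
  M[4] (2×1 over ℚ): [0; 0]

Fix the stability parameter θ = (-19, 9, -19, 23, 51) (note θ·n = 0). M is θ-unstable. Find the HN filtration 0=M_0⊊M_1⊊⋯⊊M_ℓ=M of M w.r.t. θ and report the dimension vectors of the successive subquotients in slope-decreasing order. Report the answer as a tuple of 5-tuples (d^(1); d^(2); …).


Interval decomposition of M: I[1,1], I[1,3]^2, I[1,4], I[3,3], I[5,5]^2.
HN type (ℓ=4): μ^(1)=51; μ^(2)=23; μ^(3)=-5; μ^(4)=-19

((0, 0, 0, 0, 2); (0, 0, 0, 1, 0); (0, 3, 3, 0, 0); (4, 0, 1, 0, 0))


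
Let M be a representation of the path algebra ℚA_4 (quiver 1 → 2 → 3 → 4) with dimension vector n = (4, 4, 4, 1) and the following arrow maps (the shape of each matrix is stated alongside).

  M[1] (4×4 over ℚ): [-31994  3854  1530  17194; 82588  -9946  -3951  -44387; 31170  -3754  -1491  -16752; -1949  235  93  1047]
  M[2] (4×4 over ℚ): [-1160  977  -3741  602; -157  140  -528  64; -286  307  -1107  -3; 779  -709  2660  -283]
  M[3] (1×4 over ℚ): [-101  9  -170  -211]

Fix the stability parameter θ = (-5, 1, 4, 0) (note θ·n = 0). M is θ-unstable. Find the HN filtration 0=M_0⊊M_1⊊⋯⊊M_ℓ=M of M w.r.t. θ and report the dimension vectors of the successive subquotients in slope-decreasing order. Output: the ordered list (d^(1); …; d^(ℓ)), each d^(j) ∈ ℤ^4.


Barcode: M ≅ I[1,1], I[1,3]^2, I[1,4], I[2,3]. HN layers by μ_θ (4 steps, strictly decreasing):
  μ^(1)=4; μ^(2)=2; μ^(3)=1; μ^(4)=-5

((0, 0, 3, 0); (0, 0, 1, 1); (0, 4, 0, 0); (4, 0, 0, 0))


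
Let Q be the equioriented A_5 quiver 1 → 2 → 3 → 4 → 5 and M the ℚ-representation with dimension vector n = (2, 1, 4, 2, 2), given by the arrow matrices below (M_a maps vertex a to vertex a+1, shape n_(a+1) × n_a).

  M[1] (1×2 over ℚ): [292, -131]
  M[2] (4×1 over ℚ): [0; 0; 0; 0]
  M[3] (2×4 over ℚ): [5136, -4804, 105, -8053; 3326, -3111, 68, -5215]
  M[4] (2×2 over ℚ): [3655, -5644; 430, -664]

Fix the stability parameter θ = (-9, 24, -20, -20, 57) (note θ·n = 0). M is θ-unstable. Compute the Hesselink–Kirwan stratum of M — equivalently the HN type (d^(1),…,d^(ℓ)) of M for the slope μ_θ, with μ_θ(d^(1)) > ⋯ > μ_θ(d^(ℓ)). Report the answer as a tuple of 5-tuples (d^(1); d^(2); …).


Barcode: M ≅ I[1,1], I[1,2], I[3,3]^2, I[3,4], I[3,5], I[5,5]. HN layers by μ_θ (4 steps, strictly decreasing):
  μ^(1)=57; μ^(2)=24; μ^(3)=-9; μ^(4)=-20

((0, 0, 0, 0, 2); (0, 1, 0, 0, 0); (2, 0, 0, 0, 0); (0, 0, 4, 2, 0))


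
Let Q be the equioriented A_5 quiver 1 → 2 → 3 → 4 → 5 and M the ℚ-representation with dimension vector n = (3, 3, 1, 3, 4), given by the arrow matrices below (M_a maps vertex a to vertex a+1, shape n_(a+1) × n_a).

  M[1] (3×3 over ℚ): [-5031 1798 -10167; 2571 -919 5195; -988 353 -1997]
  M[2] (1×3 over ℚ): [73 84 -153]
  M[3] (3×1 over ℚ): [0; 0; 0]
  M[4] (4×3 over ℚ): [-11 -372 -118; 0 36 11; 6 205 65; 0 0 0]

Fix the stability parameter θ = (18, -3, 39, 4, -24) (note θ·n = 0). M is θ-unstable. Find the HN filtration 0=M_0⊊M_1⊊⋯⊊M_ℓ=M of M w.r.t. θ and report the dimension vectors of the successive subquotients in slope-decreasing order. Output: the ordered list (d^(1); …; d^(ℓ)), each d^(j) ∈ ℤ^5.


Barcode: M ≅ I[1,2]^2, I[1,3], I[4,5]^3, I[5,5]. HN layers by μ_θ (4 steps, strictly decreasing):
  μ^(1)=39; μ^(2)=15/2; μ^(3)=-10; μ^(4)=-24

((0, 0, 1, 0, 0); (3, 3, 0, 0, 0); (0, 0, 0, 3, 3); (0, 0, 0, 0, 1))


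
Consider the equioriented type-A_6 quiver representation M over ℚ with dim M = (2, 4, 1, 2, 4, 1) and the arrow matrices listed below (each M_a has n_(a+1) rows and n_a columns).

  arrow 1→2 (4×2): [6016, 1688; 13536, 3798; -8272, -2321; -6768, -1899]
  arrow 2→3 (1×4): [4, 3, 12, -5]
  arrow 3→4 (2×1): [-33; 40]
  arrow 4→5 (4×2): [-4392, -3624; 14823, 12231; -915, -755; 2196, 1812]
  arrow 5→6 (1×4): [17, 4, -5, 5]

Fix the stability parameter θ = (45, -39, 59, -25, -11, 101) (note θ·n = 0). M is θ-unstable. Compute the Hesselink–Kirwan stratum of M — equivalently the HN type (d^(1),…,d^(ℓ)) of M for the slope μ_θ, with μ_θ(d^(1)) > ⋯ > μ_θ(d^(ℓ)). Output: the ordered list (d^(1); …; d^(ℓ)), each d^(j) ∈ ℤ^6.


Via rank(M_{q-1}∘⋯∘M_p): M ≅ I[1,1], I[1,6], I[2,2]^3, I[4,4], I[5,5]^3.
μ_θ-semistable layers: μ^(1)=101; μ^(2)=45; μ^(3)=23/3; μ^(4)=3; μ^(5)=-11; μ^(6)=-25; μ^(7)=-39

((0, 0, 0, 0, 0, 1); (1, 0, 0, 0, 0, 0); (0, 0, 1, 1, 1, 0); (1, 1, 0, 0, 0, 0); (0, 0, 0, 0, 3, 0); (0, 0, 0, 1, 0, 0); (0, 3, 0, 0, 0, 0))


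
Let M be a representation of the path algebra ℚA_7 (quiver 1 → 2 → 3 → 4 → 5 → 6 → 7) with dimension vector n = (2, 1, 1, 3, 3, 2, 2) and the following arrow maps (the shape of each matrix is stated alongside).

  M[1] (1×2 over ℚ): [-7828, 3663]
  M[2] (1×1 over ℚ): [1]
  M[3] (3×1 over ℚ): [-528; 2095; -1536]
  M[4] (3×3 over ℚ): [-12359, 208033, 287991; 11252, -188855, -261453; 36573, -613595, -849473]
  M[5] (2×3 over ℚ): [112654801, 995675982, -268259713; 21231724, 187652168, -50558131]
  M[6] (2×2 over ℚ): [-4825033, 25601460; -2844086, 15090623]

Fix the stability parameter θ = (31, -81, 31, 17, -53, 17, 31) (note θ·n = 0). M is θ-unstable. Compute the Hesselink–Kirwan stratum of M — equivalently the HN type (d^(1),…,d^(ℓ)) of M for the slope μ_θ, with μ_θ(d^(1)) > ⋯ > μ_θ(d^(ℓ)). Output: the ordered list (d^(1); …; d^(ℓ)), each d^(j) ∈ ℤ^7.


Via rank(M_{q-1}∘⋯∘M_p): M ≅ I[1,1], I[1,7], I[4,5], I[4,7].
μ_θ-semistable layers: μ^(1)=31; μ^(2)=17; μ^(3)=-5/3; μ^(4)=-18; μ^(5)=-25

((1, 0, 0, 0, 0, 0, 2); (0, 0, 0, 0, 0, 2, 0); (0, 0, 1, 1, 1, 0, 0); (0, 0, 0, 2, 2, 0, 0); (1, 1, 0, 0, 0, 0, 0))


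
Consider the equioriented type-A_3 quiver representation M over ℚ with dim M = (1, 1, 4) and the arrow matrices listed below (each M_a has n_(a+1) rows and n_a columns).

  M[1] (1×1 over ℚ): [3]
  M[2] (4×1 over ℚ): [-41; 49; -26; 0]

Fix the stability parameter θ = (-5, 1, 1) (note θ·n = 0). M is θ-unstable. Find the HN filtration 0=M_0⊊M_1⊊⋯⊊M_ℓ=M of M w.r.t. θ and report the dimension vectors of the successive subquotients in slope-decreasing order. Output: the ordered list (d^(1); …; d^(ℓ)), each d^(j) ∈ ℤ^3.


Barcode: M ≅ I[1,3], I[3,3]^3. HN layers by μ_θ (2 steps, strictly decreasing):
  μ^(1)=1; μ^(2)=-5

((0, 1, 4); (1, 0, 0))


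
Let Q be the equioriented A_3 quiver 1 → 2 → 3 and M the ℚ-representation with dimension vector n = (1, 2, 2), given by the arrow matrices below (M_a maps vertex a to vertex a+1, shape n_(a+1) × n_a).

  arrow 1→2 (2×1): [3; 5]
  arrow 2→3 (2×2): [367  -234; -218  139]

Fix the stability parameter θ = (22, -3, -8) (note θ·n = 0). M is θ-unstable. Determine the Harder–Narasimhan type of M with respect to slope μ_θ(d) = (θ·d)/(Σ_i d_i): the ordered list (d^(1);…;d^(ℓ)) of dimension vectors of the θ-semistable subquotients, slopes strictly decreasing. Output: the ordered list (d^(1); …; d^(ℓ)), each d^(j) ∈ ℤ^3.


Interval decomposition of M: I[1,3], I[2,3].
HN type (ℓ=2): μ^(1)=11/3; μ^(2)=-11/2

((1, 1, 1); (0, 1, 1))


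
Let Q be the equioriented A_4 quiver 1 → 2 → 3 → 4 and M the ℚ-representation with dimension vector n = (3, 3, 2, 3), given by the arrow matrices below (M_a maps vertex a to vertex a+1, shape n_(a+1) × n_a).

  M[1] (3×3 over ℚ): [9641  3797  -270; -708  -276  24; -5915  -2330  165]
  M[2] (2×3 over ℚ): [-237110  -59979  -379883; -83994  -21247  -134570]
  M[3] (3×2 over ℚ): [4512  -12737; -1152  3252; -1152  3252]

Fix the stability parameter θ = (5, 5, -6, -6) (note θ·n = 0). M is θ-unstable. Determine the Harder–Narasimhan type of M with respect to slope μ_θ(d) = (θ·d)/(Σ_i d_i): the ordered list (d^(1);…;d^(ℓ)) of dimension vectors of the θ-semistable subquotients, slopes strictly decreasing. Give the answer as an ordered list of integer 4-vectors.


Interval decomposition of M: I[1,1], I[1,3], I[1,4], I[2,2], I[4,4]^2.
HN type (ℓ=4): μ^(1)=5; μ^(2)=4/3; μ^(3)=-1/2; μ^(4)=-6

((1, 1, 0, 0); (1, 1, 1, 0); (1, 1, 1, 1); (0, 0, 0, 2))


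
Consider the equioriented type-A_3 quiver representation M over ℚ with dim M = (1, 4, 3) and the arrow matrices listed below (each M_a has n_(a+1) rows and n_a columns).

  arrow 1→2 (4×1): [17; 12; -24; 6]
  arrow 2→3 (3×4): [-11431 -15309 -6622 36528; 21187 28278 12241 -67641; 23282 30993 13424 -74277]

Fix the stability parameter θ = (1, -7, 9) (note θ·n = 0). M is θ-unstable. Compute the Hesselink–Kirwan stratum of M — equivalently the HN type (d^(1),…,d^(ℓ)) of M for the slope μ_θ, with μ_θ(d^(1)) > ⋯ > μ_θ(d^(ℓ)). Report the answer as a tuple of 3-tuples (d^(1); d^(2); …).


Barcode: M ≅ I[1,3], I[2,2], I[2,3]^2. HN layers by μ_θ (3 steps, strictly decreasing):
  μ^(1)=9; μ^(2)=-3; μ^(3)=-7

((0, 0, 3); (1, 1, 0); (0, 3, 0))


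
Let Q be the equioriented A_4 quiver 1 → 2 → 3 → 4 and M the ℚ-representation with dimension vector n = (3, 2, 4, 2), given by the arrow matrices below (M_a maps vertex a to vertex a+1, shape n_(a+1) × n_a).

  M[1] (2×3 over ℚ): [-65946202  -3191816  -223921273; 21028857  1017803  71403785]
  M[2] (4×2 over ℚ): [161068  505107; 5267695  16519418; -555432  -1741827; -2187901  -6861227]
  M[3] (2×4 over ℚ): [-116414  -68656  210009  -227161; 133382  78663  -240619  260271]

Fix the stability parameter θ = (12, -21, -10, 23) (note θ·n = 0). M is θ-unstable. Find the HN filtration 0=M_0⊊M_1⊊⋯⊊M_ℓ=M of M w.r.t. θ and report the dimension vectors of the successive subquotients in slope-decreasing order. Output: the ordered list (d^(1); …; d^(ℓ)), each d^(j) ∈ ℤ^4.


Interval decomposition of M: I[1,1], I[1,3], I[1,4], I[3,3], I[3,4].
HN type (ℓ=4): μ^(1)=23; μ^(2)=12; μ^(3)=-19/3; μ^(4)=-10

((0, 0, 0, 2); (1, 0, 0, 0); (2, 2, 2, 0); (0, 0, 2, 0))


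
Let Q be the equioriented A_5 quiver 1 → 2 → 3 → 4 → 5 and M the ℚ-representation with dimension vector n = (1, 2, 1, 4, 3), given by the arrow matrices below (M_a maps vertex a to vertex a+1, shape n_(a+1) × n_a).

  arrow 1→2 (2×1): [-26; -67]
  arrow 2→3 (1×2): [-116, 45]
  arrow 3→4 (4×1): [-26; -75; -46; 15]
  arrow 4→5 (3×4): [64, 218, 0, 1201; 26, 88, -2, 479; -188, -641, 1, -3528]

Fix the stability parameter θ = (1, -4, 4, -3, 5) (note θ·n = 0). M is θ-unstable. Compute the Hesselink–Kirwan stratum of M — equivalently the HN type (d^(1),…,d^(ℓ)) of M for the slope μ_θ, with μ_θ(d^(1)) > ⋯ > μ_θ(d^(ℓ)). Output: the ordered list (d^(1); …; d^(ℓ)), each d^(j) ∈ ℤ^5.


Via rank(M_{q-1}∘⋯∘M_p): M ≅ I[1,5], I[2,2], I[4,4], I[4,5]^2.
μ_θ-semistable layers: μ^(1)=5; μ^(2)=1/2; μ^(3)=-3/2; μ^(4)=-3; μ^(5)=-4

((0, 0, 0, 0, 3); (0, 0, 1, 1, 0); (1, 1, 0, 0, 0); (0, 0, 0, 3, 0); (0, 1, 0, 0, 0))


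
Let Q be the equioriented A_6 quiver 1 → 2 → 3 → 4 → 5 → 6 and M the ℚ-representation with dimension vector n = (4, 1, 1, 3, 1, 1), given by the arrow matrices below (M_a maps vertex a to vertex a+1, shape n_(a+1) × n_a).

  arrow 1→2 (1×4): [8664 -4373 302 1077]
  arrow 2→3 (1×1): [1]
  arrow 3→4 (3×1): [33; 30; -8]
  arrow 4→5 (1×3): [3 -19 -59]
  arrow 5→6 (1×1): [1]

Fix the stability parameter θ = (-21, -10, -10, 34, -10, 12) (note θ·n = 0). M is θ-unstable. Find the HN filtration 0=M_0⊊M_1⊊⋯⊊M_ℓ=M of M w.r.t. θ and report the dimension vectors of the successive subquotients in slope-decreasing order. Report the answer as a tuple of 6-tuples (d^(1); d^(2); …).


Via rank(M_{q-1}∘⋯∘M_p): M ≅ I[1,1]^3, I[1,6], I[4,4]^2.
μ_θ-semistable layers: μ^(1)=34; μ^(2)=12; μ^(3)=-10; μ^(4)=-21

((0, 0, 0, 2, 0, 0); (0, 0, 0, 1, 1, 1); (0, 1, 1, 0, 0, 0); (4, 0, 0, 0, 0, 0))


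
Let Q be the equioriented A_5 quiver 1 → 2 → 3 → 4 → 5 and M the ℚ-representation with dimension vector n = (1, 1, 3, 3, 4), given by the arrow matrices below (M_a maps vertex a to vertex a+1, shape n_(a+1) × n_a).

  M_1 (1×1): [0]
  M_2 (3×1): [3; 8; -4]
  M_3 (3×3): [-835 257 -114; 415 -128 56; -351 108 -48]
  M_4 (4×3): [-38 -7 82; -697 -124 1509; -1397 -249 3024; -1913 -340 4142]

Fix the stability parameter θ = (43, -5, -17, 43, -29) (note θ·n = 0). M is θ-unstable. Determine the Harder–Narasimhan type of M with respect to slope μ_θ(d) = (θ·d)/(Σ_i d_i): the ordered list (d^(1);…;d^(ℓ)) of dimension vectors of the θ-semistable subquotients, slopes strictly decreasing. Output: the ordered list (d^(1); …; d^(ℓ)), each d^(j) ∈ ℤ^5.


Interval decomposition of M: I[1,1], I[2,5], I[3,3], I[3,5], I[4,5], I[5,5].
HN type (ℓ=5): μ^(1)=43; μ^(2)=7; μ^(3)=-11; μ^(4)=-17; μ^(5)=-29

((1, 0, 0, 0, 0); (0, 0, 0, 3, 3); (0, 1, 1, 0, 0); (0, 0, 2, 0, 0); (0, 0, 0, 0, 1))


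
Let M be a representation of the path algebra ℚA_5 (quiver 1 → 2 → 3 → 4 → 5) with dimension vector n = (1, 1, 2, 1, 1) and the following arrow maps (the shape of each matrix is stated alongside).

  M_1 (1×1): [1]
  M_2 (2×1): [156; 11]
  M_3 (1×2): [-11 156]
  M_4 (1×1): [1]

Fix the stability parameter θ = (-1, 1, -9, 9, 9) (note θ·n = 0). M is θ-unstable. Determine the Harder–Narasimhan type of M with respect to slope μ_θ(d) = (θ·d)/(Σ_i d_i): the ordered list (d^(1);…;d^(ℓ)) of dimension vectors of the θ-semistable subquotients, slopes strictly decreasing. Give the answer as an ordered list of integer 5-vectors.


Interval decomposition of M: I[1,3], I[3,5].
HN type (ℓ=3): μ^(1)=9; μ^(2)=-3; μ^(3)=-9

((0, 0, 0, 1, 1); (1, 1, 1, 0, 0); (0, 0, 1, 0, 0))


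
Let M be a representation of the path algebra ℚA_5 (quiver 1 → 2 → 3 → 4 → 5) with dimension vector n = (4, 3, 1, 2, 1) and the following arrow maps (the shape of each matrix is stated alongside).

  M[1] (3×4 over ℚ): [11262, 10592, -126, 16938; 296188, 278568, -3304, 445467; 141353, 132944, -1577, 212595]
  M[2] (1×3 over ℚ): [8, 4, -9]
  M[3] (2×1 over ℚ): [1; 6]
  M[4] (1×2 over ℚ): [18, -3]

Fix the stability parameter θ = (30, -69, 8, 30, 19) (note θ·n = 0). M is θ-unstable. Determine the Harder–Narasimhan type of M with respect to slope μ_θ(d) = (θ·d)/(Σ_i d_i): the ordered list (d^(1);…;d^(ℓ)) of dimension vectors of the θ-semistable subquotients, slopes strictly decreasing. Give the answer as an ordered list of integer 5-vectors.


Interval decomposition of M: I[1,1]^2, I[1,2], I[1,4], I[2,2], I[4,5].
HN type (ℓ=5): μ^(1)=30; μ^(2)=49/2; μ^(3)=8; μ^(4)=-39/2; μ^(5)=-69

((2, 0, 0, 1, 0); (0, 0, 0, 1, 1); (0, 0, 1, 0, 0); (2, 2, 0, 0, 0); (0, 1, 0, 0, 0))


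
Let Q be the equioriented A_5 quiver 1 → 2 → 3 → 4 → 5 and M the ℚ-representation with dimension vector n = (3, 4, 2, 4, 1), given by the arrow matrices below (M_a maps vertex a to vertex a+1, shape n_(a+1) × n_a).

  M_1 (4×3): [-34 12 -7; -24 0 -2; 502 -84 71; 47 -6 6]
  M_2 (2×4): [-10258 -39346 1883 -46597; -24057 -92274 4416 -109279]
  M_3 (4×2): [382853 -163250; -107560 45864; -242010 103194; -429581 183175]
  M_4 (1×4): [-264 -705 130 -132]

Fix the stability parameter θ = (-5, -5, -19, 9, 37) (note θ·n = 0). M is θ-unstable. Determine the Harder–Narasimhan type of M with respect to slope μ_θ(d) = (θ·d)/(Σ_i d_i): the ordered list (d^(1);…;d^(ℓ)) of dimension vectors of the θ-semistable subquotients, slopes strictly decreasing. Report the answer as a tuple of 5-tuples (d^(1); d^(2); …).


Interval decomposition of M: I[1,1], I[1,4]^2, I[2,2]^2, I[4,4], I[4,5].
HN type (ℓ=4): μ^(1)=37; μ^(2)=9; μ^(3)=-5; μ^(4)=-29/3

((0, 0, 0, 0, 1); (0, 0, 0, 4, 0); (1, 2, 0, 0, 0); (2, 2, 2, 0, 0))


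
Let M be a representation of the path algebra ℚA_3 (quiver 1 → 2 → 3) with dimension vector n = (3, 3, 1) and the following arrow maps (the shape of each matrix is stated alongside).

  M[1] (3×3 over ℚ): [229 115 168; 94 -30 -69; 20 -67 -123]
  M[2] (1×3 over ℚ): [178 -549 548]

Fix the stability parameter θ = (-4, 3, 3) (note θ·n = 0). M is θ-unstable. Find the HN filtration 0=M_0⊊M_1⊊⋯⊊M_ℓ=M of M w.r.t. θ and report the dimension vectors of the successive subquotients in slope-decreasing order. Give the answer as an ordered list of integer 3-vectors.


Barcode: M ≅ I[1,2]^2, I[1,3]. HN layers by μ_θ (2 steps, strictly decreasing):
  μ^(1)=3; μ^(2)=-4

((0, 3, 1); (3, 0, 0))


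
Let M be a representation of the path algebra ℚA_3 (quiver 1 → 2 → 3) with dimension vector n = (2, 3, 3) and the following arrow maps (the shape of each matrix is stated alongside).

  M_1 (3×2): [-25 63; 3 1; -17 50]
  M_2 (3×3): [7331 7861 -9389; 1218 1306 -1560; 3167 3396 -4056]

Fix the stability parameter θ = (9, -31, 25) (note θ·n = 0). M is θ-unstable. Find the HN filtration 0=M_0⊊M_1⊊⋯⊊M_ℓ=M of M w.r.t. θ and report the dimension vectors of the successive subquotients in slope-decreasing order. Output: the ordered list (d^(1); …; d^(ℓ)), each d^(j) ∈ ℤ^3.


Interval decomposition of M: I[1,3]^2, I[2,3].
HN type (ℓ=3): μ^(1)=25; μ^(2)=-11; μ^(3)=-31

((0, 0, 3); (2, 2, 0); (0, 1, 0))


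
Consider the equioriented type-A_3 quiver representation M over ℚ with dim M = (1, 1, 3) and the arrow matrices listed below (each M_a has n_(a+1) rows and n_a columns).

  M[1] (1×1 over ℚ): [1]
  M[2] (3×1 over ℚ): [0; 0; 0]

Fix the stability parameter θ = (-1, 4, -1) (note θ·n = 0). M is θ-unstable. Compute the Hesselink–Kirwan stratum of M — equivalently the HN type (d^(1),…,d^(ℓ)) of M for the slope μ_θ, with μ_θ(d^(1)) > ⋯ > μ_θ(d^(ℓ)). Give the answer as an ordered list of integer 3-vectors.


Barcode: M ≅ I[1,2], I[3,3]^3. HN layers by μ_θ (2 steps, strictly decreasing):
  μ^(1)=4; μ^(2)=-1

((0, 1, 0); (1, 0, 3))


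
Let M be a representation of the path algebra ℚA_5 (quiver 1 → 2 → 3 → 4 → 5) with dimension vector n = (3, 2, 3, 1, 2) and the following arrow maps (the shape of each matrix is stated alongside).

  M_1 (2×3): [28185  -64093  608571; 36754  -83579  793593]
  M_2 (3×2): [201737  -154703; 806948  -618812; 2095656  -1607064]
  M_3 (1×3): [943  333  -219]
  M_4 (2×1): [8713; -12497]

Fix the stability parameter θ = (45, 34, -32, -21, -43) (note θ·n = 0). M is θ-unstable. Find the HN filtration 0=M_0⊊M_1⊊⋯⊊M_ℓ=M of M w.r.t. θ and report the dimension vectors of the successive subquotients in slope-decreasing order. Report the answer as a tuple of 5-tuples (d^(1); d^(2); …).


Interval decomposition of M: I[1,1], I[1,2], I[1,5], I[3,3]^2, I[5,5].
HN type (ℓ=5): μ^(1)=45; μ^(2)=79/2; μ^(3)=-17/5; μ^(4)=-32; μ^(5)=-43

((1, 0, 0, 0, 0); (1, 1, 0, 0, 0); (1, 1, 1, 1, 1); (0, 0, 2, 0, 0); (0, 0, 0, 0, 1))


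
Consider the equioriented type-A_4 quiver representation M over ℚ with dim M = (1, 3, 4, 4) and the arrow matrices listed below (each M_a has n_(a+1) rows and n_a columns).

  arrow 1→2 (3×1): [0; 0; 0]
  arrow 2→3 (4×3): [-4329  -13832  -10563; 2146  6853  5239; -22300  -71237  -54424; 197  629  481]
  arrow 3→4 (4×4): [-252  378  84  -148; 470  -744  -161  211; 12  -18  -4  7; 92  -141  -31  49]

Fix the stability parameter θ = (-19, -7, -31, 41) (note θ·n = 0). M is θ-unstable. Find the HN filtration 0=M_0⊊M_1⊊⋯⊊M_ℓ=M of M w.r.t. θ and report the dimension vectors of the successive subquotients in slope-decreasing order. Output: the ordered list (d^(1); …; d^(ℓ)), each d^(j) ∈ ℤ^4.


Barcode: M ≅ I[1,1], I[2,4]^3, I[3,3], I[4,4]. HN layers by μ_θ (3 steps, strictly decreasing):
  μ^(1)=41; μ^(2)=-19; μ^(3)=-31

((0, 0, 0, 4); (1, 3, 3, 0); (0, 0, 1, 0))


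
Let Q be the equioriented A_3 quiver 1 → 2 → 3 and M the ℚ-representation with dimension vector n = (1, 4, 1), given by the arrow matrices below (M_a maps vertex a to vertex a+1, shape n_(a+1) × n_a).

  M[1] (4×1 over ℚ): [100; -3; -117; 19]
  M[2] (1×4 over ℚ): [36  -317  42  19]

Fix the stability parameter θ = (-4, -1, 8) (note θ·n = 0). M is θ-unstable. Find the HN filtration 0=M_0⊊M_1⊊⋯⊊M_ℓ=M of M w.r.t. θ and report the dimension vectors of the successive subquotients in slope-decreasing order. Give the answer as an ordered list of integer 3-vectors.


Barcode: M ≅ I[1,3], I[2,2]^3. HN layers by μ_θ (3 steps, strictly decreasing):
  μ^(1)=8; μ^(2)=-1; μ^(3)=-4

((0, 0, 1); (0, 4, 0); (1, 0, 0))


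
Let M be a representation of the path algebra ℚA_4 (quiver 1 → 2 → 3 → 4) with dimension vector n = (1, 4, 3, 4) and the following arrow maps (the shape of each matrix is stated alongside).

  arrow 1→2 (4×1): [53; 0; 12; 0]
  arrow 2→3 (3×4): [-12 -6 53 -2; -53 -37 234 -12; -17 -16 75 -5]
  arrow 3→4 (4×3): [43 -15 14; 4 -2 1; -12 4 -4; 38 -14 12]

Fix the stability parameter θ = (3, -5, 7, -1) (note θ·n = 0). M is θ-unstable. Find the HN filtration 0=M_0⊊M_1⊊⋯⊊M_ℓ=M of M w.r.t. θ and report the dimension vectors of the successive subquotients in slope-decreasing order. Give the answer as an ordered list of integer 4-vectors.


Barcode: M ≅ I[1,4], I[2,2], I[2,3], I[2,4], I[4,4]^2. HN layers by μ_θ (4 steps, strictly decreasing):
  μ^(1)=7; μ^(2)=3; μ^(3)=-1; μ^(4)=-5

((0, 0, 1, 0); (0, 0, 2, 2); (1, 1, 0, 2); (0, 3, 0, 0))


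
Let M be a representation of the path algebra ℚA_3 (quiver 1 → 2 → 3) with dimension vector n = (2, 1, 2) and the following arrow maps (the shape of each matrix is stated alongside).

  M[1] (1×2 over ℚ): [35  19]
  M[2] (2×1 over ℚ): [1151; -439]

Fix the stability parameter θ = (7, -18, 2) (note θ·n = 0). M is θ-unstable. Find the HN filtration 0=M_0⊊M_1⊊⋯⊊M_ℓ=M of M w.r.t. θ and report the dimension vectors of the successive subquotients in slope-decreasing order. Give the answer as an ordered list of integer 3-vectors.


Via rank(M_{q-1}∘⋯∘M_p): M ≅ I[1,1], I[1,3], I[3,3].
μ_θ-semistable layers: μ^(1)=7; μ^(2)=2; μ^(3)=-11/2

((1, 0, 0); (0, 0, 2); (1, 1, 0))


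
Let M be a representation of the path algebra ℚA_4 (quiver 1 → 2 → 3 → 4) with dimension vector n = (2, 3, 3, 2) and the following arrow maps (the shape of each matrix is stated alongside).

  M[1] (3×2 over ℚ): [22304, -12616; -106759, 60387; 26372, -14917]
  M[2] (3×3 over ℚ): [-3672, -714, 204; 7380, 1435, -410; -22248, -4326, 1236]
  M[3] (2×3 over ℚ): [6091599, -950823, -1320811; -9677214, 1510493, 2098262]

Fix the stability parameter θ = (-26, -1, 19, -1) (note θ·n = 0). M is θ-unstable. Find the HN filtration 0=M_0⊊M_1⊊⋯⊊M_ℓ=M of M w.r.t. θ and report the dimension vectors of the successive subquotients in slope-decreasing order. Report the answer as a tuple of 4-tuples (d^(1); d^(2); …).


Interval decomposition of M: I[1,2], I[1,4], I[2,2], I[3,3], I[3,4].
HN type (ℓ=4): μ^(1)=19; μ^(2)=9; μ^(3)=-1; μ^(4)=-26

((0, 0, 1, 0); (0, 0, 2, 2); (0, 3, 0, 0); (2, 0, 0, 0))


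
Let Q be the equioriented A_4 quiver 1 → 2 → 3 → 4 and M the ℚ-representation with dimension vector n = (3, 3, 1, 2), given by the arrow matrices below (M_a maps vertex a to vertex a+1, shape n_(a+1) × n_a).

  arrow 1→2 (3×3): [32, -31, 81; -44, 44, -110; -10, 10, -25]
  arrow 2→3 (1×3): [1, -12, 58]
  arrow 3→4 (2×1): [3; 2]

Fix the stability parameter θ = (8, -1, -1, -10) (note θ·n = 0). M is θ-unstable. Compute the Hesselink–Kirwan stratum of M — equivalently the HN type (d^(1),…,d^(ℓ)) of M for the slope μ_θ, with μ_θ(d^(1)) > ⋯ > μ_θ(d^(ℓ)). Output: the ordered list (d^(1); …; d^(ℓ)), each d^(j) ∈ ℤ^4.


Interval decomposition of M: I[1,1], I[1,2], I[1,4], I[2,2], I[4,4].
HN type (ℓ=4): μ^(1)=8; μ^(2)=7/2; μ^(3)=-1; μ^(4)=-10

((1, 0, 0, 0); (1, 1, 0, 0); (1, 2, 1, 1); (0, 0, 0, 1))


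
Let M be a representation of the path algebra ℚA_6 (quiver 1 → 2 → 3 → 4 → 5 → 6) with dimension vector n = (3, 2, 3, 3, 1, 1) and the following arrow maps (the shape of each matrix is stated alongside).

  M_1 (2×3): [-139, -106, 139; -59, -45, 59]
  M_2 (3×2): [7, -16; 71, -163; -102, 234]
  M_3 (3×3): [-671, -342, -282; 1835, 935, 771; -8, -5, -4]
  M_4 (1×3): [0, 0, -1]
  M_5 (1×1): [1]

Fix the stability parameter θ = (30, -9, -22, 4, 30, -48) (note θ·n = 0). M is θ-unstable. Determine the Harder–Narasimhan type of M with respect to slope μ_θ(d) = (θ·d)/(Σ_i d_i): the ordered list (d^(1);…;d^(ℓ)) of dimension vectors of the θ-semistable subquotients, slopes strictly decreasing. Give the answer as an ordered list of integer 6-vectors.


Barcode: M ≅ I[1,1], I[1,4], I[1,6], I[3,4]. HN layers by μ_θ (5 steps, strictly decreasing):
  μ^(1)=30; μ^(2)=4; μ^(3)=-1/3; μ^(4)=-5/2; μ^(5)=-22

((1, 0, 0, 0, 0, 0); (0, 0, 0, 2, 0, 0); (1, 1, 1, 0, 0, 0); (1, 1, 1, 1, 1, 1); (0, 0, 1, 0, 0, 0))
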